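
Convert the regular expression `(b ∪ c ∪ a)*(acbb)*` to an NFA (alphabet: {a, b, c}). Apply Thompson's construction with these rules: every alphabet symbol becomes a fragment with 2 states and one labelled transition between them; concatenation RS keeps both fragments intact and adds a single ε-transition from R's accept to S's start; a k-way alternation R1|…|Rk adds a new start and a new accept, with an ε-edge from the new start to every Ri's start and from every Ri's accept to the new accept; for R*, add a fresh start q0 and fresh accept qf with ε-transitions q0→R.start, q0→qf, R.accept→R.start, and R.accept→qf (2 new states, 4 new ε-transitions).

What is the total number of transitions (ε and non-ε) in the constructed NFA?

Building bottom-up:
Each of the 7 symbol leaves contributes 1 transition (1 symbol, 0 ε).
  b ∪ c ∪ a — 9 transitions (3 symbol, 6 ε)
  (b ∪ c ∪ a)* — 13 transitions (3 symbol, 10 ε)
  acbb — 7 transitions (4 symbol, 3 ε)
  (acbb)* — 11 transitions (4 symbol, 7 ε)
  (b ∪ c ∪ a)*(acbb)* — 25 transitions (7 symbol, 18 ε)

25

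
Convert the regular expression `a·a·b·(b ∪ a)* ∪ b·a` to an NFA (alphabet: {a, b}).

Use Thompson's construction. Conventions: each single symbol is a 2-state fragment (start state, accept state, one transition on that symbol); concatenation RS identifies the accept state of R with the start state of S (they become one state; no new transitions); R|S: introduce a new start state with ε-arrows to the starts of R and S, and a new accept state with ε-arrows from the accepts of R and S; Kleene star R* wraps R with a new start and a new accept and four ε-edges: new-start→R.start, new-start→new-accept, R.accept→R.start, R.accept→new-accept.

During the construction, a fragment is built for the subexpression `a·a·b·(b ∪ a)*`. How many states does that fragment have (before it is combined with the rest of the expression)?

11

Fragment for `a·a·b·(b ∪ a)*`:
Each of the 5 symbol leaves contributes a 2-state fragment.
  b ∪ a → 6 states
  (b ∪ a)* → 8 states
  a·a·b·(b ∪ a)* → 11 states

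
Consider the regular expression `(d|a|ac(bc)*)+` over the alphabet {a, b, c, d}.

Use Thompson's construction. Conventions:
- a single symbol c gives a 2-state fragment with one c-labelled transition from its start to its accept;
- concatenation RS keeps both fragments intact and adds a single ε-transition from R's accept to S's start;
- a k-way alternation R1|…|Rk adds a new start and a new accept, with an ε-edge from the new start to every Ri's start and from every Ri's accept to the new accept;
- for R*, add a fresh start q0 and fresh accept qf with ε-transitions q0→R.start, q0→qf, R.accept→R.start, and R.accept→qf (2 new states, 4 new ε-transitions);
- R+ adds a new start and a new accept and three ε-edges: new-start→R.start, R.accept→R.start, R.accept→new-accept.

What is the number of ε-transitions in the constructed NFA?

16

Building bottom-up:
Each of the 6 symbol leaves contributes 0 ε-transitions.
  bc : 1 ε-transition
  (bc)* : 5 ε-transitions
  ac(bc)* : 7 ε-transitions
  d|a|ac(bc)* : 13 ε-transitions
  (d|a|ac(bc)*)+ : 16 ε-transitions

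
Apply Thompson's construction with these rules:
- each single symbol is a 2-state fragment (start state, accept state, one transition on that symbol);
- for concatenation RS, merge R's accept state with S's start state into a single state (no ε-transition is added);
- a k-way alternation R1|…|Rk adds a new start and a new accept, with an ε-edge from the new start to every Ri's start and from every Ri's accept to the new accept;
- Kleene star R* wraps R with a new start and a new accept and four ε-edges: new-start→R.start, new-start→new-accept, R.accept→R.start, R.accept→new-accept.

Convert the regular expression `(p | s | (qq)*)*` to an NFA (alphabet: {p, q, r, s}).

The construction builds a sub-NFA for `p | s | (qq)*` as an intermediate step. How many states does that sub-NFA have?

11

Fragment for `p | s | (qq)*`:
Each of the 4 symbol leaves contributes a 2-state fragment.
  qq — 3 states
  (qq)* — 5 states
  p | s | (qq)* — 11 states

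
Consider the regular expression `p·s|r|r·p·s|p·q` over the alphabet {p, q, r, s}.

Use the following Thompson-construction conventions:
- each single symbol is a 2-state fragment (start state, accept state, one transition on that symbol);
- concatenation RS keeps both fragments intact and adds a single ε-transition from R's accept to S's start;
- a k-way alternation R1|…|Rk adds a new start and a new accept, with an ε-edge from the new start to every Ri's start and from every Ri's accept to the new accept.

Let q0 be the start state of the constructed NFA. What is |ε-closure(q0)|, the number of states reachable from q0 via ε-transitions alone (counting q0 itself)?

5

Work bottom-up. For each fragment F, track |ε-closure(F.start)| and whether F's accept lies in that closure (i.e. whether F accepts ε). A single-symbol fragment has closure size 1 and does not accept ε.
  p·s → |closure| equals the left operand's closure size = 1 (its accept is not ε-reachable, so the closure stops there)
  r·p·s → same as the first factor's closure: |closure| = 1
  p·q → |closure| equals the left operand's closure size = 1 (its accept is not ε-reachable, so the closure stops there)
  p·s|r|r·p·s|p·q → new start ε-reaches every alternative's start; none of them accept ε, so the new accept is not reached: |closure| = 1 + 1 + 1 + 1 + 1 = 5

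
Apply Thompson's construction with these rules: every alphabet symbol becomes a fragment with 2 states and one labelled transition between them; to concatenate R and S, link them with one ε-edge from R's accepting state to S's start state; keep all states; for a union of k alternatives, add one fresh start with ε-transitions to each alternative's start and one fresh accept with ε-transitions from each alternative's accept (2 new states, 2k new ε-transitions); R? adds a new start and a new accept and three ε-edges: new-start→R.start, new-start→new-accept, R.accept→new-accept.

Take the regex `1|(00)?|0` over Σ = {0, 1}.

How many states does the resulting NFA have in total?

12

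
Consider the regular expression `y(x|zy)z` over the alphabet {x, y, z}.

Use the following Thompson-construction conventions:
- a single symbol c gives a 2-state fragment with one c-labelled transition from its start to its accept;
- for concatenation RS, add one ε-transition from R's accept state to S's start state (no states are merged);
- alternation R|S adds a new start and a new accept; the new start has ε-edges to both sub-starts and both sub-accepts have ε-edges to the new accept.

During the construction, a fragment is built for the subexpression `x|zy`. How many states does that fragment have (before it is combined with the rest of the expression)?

Fragment for `x|zy`:
Each of the 3 symbol leaves contributes a 2-state fragment.
  zy → 4 states
  x|zy → 8 states

8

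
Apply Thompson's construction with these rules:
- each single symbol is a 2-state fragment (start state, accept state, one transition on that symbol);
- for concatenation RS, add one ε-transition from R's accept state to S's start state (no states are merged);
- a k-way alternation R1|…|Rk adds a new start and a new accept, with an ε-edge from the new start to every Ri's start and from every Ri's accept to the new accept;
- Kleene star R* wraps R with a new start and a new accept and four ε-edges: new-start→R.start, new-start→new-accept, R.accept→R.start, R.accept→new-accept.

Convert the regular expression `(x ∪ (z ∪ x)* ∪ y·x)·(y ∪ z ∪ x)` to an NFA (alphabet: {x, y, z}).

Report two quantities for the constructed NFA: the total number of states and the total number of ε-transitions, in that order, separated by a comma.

24, 22

Per subexpression:
Each of the 8 symbol leaves contributes 2 states and 0 ε-transitions.
  z ∪ x : 6 states, 4 ε-transitions
  (z ∪ x)* : 8 states, 8 ε-transitions
  y·x : 4 states, 1 ε-transition
  x ∪ (z ∪ x)* ∪ y·x : 16 states, 15 ε-transitions
  y ∪ z ∪ x : 8 states, 6 ε-transitions
  (x ∪ (z ∪ x)* ∪ y·x)·(y ∪ z ∪ x) : 24 states, 22 ε-transitions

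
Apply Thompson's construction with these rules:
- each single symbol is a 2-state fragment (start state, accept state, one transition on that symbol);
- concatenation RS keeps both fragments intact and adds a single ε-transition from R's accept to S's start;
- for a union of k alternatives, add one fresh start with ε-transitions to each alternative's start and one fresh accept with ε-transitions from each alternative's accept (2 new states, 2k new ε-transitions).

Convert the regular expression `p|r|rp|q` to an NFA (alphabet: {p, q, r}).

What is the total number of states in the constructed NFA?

12

Building bottom-up:
Each of the 5 symbol leaves contributes a 2-state fragment.
  rp = 4 states
  p|r|rp|q = 12 states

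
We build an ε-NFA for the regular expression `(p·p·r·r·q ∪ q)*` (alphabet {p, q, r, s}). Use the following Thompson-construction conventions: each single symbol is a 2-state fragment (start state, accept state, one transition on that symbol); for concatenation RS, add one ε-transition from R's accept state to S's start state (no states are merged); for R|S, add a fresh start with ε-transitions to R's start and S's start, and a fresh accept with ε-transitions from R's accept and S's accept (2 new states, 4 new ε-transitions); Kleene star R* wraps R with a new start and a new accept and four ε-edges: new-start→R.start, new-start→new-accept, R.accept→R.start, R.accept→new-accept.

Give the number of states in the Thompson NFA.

Recursing over subexpressions:
Each of the 6 symbol leaves contributes a 2-state fragment.
  p·p·r·r·q : 10 states
  p·p·r·r·q ∪ q : 14 states
  (p·p·r·r·q ∪ q)* : 16 states

16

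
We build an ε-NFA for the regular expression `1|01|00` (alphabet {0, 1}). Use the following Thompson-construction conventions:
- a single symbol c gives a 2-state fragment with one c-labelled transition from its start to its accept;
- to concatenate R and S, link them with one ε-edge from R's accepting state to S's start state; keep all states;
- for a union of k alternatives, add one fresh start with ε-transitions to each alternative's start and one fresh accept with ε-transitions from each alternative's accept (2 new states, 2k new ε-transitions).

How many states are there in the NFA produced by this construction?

By structural recursion:
Each of the 5 symbol leaves contributes a 2-state fragment.
  01 — 4 states
  00 — 4 states
  1|01|00 — 12 states

12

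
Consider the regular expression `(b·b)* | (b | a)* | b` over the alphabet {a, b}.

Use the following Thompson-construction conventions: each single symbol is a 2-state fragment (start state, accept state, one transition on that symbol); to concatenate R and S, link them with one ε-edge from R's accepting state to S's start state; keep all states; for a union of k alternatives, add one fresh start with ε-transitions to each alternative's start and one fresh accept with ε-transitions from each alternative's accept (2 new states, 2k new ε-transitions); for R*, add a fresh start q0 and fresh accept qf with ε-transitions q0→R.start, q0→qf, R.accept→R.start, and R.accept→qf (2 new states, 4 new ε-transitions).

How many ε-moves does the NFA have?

19

Building bottom-up:
Each of the 5 symbol leaves contributes 0 ε-transitions.
  b·b : 1 ε-transition
  (b·b)* : 5 ε-transitions
  b | a : 4 ε-transitions
  (b | a)* : 8 ε-transitions
  (b·b)* | (b | a)* | b : 19 ε-transitions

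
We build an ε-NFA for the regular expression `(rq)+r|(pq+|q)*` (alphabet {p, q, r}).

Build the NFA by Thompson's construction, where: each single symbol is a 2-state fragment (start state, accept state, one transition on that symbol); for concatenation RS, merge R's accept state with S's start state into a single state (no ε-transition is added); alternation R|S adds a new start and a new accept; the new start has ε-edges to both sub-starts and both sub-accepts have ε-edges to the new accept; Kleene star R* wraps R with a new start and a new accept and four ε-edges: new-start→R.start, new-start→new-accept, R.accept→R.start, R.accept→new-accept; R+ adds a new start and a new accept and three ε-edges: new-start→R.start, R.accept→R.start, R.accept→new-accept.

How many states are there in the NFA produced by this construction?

19

Building bottom-up:
Each of the 6 symbol leaves contributes a 2-state fragment.
  rq → 3 states
  (rq)+ → 5 states
  (rq)+r → 6 states
  q+ → 4 states
  pq+ → 5 states
  pq+|q → 9 states
  (pq+|q)* → 11 states
  (rq)+r|(pq+|q)* → 19 states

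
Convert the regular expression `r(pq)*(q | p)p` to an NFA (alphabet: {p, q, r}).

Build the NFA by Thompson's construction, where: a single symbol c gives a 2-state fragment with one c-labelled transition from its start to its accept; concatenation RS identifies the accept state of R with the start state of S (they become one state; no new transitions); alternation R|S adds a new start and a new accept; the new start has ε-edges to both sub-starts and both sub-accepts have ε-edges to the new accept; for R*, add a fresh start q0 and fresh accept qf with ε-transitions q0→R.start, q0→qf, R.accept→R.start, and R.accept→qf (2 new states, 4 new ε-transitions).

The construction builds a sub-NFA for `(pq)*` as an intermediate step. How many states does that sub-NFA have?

5

Fragment for `(pq)*`:
Each of the 2 symbol leaves contributes a 2-state fragment.
  pq — 3 states
  (pq)* — 5 states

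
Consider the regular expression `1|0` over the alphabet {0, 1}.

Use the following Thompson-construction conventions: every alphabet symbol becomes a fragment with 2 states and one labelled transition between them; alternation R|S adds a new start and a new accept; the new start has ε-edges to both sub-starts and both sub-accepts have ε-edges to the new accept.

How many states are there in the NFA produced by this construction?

Bottom-up over the parse tree:
Each of the 2 symbol leaves contributes a 2-state fragment.
  1|0 → 6 states

6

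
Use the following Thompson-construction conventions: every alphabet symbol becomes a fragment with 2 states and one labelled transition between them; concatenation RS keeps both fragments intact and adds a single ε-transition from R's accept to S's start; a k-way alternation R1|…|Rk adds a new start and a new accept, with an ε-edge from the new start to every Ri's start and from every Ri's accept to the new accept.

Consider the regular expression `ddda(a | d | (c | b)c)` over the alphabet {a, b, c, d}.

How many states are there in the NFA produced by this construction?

22

Bottom-up over the parse tree:
Each of the 9 symbol leaves contributes a 2-state fragment.
  c | b — 6 states
  (c | b)c — 8 states
  a | d | (c | b)c — 14 states
  ddda(a | d | (c | b)c) — 22 states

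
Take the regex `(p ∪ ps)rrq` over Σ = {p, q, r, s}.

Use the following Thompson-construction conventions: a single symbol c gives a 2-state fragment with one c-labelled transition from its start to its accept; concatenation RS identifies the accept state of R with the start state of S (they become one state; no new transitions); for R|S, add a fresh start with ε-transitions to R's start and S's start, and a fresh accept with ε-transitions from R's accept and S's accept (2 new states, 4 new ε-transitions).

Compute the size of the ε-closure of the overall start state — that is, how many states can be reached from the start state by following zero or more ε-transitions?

Compute the ε-closure size of each fragment's start state recursively; a symbol fragment's start has no outgoing ε-edge, so its closure is just itself (size 1).
  ps → same as the first factor's closure: C = 1
  p ∪ ps → new start ε-reaches every alternative's start; none of them accept ε, so the new accept is not reached: C = 1 + 1 + 1 = 3
  (p ∪ ps)rrq → C equals the left operand's closure size = 3 (its accept is not ε-reachable, so the closure stops there)

3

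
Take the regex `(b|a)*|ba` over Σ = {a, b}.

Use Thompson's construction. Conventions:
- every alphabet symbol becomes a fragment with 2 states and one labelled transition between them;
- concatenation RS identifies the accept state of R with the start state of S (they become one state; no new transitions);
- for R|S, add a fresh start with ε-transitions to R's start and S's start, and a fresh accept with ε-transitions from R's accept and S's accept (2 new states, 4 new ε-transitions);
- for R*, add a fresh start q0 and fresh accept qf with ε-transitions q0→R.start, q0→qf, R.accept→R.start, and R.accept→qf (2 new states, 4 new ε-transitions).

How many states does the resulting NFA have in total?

13

Building bottom-up:
Each of the 4 symbol leaves contributes a 2-state fragment.
  b|a → 6 states
  (b|a)* → 8 states
  ba → 3 states
  (b|a)*|ba → 13 states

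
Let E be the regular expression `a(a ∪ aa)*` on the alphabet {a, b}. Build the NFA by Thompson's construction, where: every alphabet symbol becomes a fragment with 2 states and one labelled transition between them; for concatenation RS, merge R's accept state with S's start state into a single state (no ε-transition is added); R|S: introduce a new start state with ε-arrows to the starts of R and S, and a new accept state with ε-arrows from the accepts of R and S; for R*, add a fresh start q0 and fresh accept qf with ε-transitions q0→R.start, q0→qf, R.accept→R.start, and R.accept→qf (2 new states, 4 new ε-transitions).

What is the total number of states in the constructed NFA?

Per subexpression:
Each of the 4 symbol leaves contributes a 2-state fragment.
  aa — 3 states
  a ∪ aa — 7 states
  (a ∪ aa)* — 9 states
  a(a ∪ aa)* — 10 states

10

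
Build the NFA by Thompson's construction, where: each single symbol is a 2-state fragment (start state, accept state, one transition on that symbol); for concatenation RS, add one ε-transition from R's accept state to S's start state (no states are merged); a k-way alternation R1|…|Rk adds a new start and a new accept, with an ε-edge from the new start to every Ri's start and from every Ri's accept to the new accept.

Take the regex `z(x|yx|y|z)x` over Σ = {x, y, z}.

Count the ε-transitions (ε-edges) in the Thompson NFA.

Building bottom-up:
Each of the 7 symbol leaves contributes 0 ε-transitions.
  yx : 1 ε-transition
  x|yx|y|z : 9 ε-transitions
  z(x|yx|y|z)x : 11 ε-transitions

11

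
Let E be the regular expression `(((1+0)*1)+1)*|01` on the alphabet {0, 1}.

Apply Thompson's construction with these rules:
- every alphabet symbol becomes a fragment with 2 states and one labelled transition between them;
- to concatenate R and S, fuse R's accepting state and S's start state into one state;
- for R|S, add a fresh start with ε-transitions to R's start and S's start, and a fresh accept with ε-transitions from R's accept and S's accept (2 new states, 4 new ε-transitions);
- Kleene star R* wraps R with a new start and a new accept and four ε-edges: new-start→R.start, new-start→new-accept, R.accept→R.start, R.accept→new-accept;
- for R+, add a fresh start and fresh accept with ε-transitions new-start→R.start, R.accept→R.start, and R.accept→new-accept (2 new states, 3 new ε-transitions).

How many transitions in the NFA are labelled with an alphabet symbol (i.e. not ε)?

Building bottom-up:
Each of the 6 symbol leaves contributes exactly 1 symbol transition.
  1+ = 1 symbol transition
  1+0 = 2 symbol transitions
  (1+0)* = 2 symbol transitions
  (1+0)*1 = 3 symbol transitions
  ((1+0)*1)+ = 3 symbol transitions
  ((1+0)*1)+1 = 4 symbol transitions
  (((1+0)*1)+1)* = 4 symbol transitions
  01 = 2 symbol transitions
  (((1+0)*1)+1)*|01 = 6 symbol transitions

6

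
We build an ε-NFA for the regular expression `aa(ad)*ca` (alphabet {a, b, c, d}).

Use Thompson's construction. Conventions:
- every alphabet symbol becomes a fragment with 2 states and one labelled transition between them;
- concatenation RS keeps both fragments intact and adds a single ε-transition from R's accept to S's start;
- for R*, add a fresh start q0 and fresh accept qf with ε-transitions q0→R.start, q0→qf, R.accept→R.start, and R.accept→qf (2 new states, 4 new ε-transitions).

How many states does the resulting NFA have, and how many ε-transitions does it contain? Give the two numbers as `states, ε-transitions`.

14, 9

Per subexpression:
Each of the 6 symbol leaves contributes 2 states and 0 ε-transitions.
  ad → 4 states, 1 ε-transition
  (ad)* → 6 states, 5 ε-transitions
  aa(ad)*ca → 14 states, 9 ε-transitions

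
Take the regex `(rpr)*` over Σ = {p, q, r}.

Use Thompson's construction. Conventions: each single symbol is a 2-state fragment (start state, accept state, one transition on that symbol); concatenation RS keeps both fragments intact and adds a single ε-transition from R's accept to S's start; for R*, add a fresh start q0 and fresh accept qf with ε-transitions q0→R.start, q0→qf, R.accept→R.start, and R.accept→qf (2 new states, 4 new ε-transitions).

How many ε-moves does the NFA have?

Bottom-up over the parse tree:
Each of the 3 symbol leaves contributes 0 ε-transitions.
  rpr — 2 ε-transitions
  (rpr)* — 6 ε-transitions

6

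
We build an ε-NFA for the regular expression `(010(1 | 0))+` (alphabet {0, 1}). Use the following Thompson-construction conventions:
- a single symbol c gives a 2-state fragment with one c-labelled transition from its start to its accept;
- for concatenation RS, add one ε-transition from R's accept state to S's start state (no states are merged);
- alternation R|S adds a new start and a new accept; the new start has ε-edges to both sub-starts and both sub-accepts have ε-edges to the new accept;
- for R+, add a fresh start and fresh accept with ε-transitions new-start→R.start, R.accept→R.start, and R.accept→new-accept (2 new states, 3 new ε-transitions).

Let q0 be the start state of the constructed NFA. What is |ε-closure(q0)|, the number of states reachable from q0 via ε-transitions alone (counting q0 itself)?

2

Let C(F) = |ε-closure(F.start)| within fragment F, and note whether F accepts ε. Symbol fragments have C = 1 and do not accept ε. Then:
  1 | 0 — new start ε-reaches every alternative's start; none of them accept ε, so the new accept is not reached: |ε-closure| = 1 + 1 + 1 = 3
  010(1 | 0) — |ε-closure| equals the left operand's closure size = 1 (its accept is not ε-reachable, so the closure stops there)
  (010(1 | 0))+ — |ε-closure| = 1 + 1 = 2 (the body doesn't accept ε, so the new accept is not reached)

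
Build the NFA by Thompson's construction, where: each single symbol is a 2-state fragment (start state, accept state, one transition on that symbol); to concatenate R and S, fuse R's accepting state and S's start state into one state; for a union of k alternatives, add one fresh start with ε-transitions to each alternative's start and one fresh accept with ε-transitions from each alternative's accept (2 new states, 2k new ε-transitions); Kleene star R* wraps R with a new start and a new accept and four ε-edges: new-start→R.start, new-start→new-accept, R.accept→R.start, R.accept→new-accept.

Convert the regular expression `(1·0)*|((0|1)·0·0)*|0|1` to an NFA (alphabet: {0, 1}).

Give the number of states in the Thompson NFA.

21

By structural recursion:
Each of the 8 symbol leaves contributes a 2-state fragment.
  1·0 = 3 states
  (1·0)* = 5 states
  0|1 = 6 states
  (0|1)·0·0 = 8 states
  ((0|1)·0·0)* = 10 states
  (1·0)*|((0|1)·0·0)*|0|1 = 21 states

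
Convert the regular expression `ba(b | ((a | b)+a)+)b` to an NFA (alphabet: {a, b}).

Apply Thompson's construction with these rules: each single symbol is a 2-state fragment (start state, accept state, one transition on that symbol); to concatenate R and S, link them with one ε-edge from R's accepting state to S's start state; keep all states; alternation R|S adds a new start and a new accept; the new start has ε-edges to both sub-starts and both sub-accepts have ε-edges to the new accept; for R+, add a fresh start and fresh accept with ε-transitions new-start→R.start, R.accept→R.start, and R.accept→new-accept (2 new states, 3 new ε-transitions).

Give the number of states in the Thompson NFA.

22

Per subexpression:
Each of the 7 symbol leaves contributes a 2-state fragment.
  a | b → 6 states
  (a | b)+ → 8 states
  (a | b)+a → 10 states
  ((a | b)+a)+ → 12 states
  b | ((a | b)+a)+ → 16 states
  ba(b | ((a | b)+a)+)b → 22 states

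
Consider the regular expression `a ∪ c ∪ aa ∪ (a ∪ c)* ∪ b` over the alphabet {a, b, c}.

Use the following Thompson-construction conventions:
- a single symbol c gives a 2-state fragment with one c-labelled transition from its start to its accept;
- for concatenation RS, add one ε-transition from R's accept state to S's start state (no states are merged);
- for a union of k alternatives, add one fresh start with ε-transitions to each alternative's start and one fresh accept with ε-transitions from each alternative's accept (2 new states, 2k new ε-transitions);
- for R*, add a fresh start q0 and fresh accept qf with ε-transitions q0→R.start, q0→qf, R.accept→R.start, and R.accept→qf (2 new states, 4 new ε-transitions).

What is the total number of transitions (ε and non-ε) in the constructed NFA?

By structural recursion:
Each of the 7 symbol leaves contributes 1 transition (1 symbol, 0 ε).
  aa : 3 transitions (2 symbol, 1 ε)
  a ∪ c : 6 transitions (2 symbol, 4 ε)
  (a ∪ c)* : 10 transitions (2 symbol, 8 ε)
  a ∪ c ∪ aa ∪ (a ∪ c)* ∪ b : 26 transitions (7 symbol, 19 ε)

26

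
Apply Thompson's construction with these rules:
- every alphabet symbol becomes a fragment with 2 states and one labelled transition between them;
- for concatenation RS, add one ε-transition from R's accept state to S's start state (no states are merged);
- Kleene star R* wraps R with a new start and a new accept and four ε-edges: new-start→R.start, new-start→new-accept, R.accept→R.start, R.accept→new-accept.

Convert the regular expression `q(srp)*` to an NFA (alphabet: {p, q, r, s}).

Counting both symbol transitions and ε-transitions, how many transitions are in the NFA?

11

Per subexpression:
Each of the 4 symbol leaves contributes 1 transition (1 symbol, 0 ε).
  srp = 5 transitions (3 symbol, 2 ε)
  (srp)* = 9 transitions (3 symbol, 6 ε)
  q(srp)* = 11 transitions (4 symbol, 7 ε)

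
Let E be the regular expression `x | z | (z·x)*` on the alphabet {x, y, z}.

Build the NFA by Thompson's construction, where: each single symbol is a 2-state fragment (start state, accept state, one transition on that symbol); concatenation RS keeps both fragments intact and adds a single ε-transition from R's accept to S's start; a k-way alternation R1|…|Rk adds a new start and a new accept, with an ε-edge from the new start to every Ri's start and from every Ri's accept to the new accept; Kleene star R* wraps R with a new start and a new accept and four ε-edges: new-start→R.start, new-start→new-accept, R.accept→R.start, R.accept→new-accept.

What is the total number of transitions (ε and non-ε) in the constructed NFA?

15

Per subexpression:
Each of the 4 symbol leaves contributes 1 transition (1 symbol, 0 ε).
  z·x = 3 transitions (2 symbol, 1 ε)
  (z·x)* = 7 transitions (2 symbol, 5 ε)
  x | z | (z·x)* = 15 transitions (4 symbol, 11 ε)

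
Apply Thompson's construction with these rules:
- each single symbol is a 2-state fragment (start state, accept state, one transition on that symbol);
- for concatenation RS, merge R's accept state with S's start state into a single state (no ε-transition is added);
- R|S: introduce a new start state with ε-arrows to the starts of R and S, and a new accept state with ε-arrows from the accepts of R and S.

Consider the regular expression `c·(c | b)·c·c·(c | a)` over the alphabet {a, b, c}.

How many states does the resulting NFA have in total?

14

By structural recursion:
Each of the 7 symbol leaves contributes a 2-state fragment.
  c | b → 6 states
  c | a → 6 states
  c·(c | b)·c·c·(c | a) → 14 states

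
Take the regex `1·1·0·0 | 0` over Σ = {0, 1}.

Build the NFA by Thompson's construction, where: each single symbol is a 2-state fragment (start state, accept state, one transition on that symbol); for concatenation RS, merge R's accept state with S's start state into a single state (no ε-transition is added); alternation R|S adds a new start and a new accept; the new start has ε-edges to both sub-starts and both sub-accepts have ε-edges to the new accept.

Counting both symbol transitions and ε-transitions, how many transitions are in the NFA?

Building bottom-up:
Each of the 5 symbol leaves contributes 1 transition (1 symbol, 0 ε).
  1·1·0·0 → 4 transitions (4 symbol, 0 ε)
  1·1·0·0 | 0 → 9 transitions (5 symbol, 4 ε)

9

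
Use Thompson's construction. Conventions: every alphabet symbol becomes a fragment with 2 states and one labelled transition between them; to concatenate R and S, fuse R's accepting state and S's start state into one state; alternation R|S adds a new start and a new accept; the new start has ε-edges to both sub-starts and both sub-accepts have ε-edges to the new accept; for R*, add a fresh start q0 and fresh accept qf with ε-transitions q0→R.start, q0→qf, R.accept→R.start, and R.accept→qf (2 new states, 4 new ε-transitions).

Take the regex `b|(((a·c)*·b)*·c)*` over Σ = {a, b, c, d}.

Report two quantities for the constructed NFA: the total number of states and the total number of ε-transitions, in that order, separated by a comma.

Recursing over subexpressions:
Each of the 5 symbol leaves contributes 2 states and 0 ε-transitions.
  a·c = 3 states, 0 ε-transitions
  (a·c)* = 5 states, 4 ε-transitions
  (a·c)*·b = 6 states, 4 ε-transitions
  ((a·c)*·b)* = 8 states, 8 ε-transitions
  ((a·c)*·b)*·c = 9 states, 8 ε-transitions
  (((a·c)*·b)*·c)* = 11 states, 12 ε-transitions
  b|(((a·c)*·b)*·c)* = 15 states, 16 ε-transitions

15, 16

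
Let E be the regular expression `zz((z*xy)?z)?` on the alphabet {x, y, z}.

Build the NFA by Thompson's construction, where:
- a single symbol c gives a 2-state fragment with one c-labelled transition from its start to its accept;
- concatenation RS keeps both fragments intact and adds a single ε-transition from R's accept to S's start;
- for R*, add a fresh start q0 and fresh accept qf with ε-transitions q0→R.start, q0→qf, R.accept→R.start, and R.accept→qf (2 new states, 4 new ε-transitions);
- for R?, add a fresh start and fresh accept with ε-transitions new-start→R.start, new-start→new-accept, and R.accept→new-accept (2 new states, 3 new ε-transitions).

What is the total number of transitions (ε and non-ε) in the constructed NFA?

Per subexpression:
Each of the 6 symbol leaves contributes 1 transition (1 symbol, 0 ε).
  z* : 5 transitions (1 symbol, 4 ε)
  z*xy : 9 transitions (3 symbol, 6 ε)
  (z*xy)? : 12 transitions (3 symbol, 9 ε)
  (z*xy)?z : 14 transitions (4 symbol, 10 ε)
  ((z*xy)?z)? : 17 transitions (4 symbol, 13 ε)
  zz((z*xy)?z)? : 21 transitions (6 symbol, 15 ε)

21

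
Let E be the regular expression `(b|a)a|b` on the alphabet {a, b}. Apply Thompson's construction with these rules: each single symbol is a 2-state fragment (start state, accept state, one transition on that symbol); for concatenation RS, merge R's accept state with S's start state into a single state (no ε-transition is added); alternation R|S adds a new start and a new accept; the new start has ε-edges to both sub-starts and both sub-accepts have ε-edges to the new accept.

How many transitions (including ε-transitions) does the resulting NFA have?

12

By structural recursion:
Each of the 4 symbol leaves contributes 1 transition (1 symbol, 0 ε).
  b|a → 6 transitions (2 symbol, 4 ε)
  (b|a)a → 7 transitions (3 symbol, 4 ε)
  (b|a)a|b → 12 transitions (4 symbol, 8 ε)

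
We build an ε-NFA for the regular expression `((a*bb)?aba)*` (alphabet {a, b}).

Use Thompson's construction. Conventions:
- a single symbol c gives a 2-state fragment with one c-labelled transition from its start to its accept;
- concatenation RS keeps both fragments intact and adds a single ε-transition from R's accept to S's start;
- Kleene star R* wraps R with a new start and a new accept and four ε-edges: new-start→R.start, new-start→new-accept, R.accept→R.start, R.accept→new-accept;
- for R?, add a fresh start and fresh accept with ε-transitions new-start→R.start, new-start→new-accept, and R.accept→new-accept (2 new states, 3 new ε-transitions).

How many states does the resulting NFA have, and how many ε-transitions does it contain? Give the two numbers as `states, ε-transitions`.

18, 16

Per subexpression:
Each of the 6 symbol leaves contributes 2 states and 0 ε-transitions.
  a* = 4 states, 4 ε-transitions
  a*bb = 8 states, 6 ε-transitions
  (a*bb)? = 10 states, 9 ε-transitions
  (a*bb)?aba = 16 states, 12 ε-transitions
  ((a*bb)?aba)* = 18 states, 16 ε-transitions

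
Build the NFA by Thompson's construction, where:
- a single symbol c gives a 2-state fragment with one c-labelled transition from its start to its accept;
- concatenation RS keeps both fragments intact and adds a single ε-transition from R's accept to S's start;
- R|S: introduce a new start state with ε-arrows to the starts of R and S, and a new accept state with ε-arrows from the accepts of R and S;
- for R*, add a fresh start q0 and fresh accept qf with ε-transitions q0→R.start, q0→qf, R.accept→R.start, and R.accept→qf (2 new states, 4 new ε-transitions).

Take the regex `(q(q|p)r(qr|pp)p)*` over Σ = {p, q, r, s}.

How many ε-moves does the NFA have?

18

Bottom-up over the parse tree:
Each of the 9 symbol leaves contributes 0 ε-transitions.
  q|p : 4 ε-transitions
  qr : 1 ε-transition
  pp : 1 ε-transition
  qr|pp : 6 ε-transitions
  q(q|p)r(qr|pp)p : 14 ε-transitions
  (q(q|p)r(qr|pp)p)* : 18 ε-transitions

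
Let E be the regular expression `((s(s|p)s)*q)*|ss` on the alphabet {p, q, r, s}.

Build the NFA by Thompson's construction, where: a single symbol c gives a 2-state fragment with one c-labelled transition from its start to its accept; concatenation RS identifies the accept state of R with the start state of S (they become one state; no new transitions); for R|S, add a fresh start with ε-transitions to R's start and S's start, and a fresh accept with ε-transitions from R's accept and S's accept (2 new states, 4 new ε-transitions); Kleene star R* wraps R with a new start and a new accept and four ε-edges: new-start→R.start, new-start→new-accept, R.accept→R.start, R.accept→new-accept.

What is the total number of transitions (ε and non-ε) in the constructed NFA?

23

By structural recursion:
Each of the 7 symbol leaves contributes 1 transition (1 symbol, 0 ε).
  s|p → 6 transitions (2 symbol, 4 ε)
  s(s|p)s → 8 transitions (4 symbol, 4 ε)
  (s(s|p)s)* → 12 transitions (4 symbol, 8 ε)
  (s(s|p)s)*q → 13 transitions (5 symbol, 8 ε)
  ((s(s|p)s)*q)* → 17 transitions (5 symbol, 12 ε)
  ss → 2 transitions (2 symbol, 0 ε)
  ((s(s|p)s)*q)*|ss → 23 transitions (7 symbol, 16 ε)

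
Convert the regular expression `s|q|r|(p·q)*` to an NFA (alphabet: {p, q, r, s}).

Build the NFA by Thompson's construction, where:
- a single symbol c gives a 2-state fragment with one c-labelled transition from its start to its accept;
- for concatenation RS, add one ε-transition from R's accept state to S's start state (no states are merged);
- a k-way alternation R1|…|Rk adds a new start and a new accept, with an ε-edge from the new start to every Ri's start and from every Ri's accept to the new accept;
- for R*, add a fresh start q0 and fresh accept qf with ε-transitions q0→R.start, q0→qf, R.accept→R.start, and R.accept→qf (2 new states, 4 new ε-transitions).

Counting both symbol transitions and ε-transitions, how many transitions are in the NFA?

Building bottom-up:
Each of the 5 symbol leaves contributes 1 transition (1 symbol, 0 ε).
  p·q : 3 transitions (2 symbol, 1 ε)
  (p·q)* : 7 transitions (2 symbol, 5 ε)
  s|q|r|(p·q)* : 18 transitions (5 symbol, 13 ε)

18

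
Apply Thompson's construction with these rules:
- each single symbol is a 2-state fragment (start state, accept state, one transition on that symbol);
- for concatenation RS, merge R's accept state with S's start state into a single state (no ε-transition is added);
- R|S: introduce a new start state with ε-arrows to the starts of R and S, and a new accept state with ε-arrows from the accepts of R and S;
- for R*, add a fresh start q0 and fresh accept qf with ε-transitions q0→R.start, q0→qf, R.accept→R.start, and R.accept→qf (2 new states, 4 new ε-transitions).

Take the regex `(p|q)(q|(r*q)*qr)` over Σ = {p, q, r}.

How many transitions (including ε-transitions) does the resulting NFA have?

Recursing over subexpressions:
Each of the 7 symbol leaves contributes 1 transition (1 symbol, 0 ε).
  p|q : 6 transitions (2 symbol, 4 ε)
  r* : 5 transitions (1 symbol, 4 ε)
  r*q : 6 transitions (2 symbol, 4 ε)
  (r*q)* : 10 transitions (2 symbol, 8 ε)
  (r*q)*qr : 12 transitions (4 symbol, 8 ε)
  q|(r*q)*qr : 17 transitions (5 symbol, 12 ε)
  (p|q)(q|(r*q)*qr) : 23 transitions (7 symbol, 16 ε)

23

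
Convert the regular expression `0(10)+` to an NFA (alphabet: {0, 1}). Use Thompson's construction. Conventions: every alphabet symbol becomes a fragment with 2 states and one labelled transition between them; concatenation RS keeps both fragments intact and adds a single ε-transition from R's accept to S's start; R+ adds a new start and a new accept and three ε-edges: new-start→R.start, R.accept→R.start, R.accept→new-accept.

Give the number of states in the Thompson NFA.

Per subexpression:
Each of the 3 symbol leaves contributes a 2-state fragment.
  10 = 4 states
  (10)+ = 6 states
  0(10)+ = 8 states

8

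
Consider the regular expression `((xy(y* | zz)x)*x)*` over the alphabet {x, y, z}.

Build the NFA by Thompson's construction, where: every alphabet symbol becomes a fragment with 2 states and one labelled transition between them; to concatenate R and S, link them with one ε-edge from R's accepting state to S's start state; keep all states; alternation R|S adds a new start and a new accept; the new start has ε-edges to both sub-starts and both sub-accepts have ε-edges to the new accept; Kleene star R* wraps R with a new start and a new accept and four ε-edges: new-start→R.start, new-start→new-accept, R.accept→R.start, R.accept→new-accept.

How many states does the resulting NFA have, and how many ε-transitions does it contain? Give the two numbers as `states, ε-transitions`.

22, 21

Building bottom-up:
Each of the 7 symbol leaves contributes 2 states and 0 ε-transitions.
  y* — 4 states, 4 ε-transitions
  zz — 4 states, 1 ε-transition
  y* | zz — 10 states, 9 ε-transitions
  xy(y* | zz)x — 16 states, 12 ε-transitions
  (xy(y* | zz)x)* — 18 states, 16 ε-transitions
  (xy(y* | zz)x)*x — 20 states, 17 ε-transitions
  ((xy(y* | zz)x)*x)* — 22 states, 21 ε-transitions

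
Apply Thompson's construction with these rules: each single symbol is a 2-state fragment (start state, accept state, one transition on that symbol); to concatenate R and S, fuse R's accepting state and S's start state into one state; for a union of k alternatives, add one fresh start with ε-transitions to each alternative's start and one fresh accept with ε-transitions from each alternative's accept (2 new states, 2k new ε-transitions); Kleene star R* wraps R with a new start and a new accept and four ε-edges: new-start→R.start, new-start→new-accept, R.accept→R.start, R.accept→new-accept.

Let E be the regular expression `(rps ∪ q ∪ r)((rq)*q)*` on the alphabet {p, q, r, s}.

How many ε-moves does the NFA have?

Recursing over subexpressions:
Each of the 8 symbol leaves contributes 0 ε-transitions.
  rps = 0 ε-transitions
  rps ∪ q ∪ r = 6 ε-transitions
  rq = 0 ε-transitions
  (rq)* = 4 ε-transitions
  (rq)*q = 4 ε-transitions
  ((rq)*q)* = 8 ε-transitions
  (rps ∪ q ∪ r)((rq)*q)* = 14 ε-transitions

14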